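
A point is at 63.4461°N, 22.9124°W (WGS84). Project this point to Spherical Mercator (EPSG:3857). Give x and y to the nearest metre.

Web Mercator is spherical with R = a = 6378137 m.
x = R·λ = 6378137 × -0.399896820 = -2550596.701 m.
y = R·ln tan(π/4 + φ/2) = 6378137 × 1.444070754 = 9210481.107 m.

x -2550597 m, y 9210481 m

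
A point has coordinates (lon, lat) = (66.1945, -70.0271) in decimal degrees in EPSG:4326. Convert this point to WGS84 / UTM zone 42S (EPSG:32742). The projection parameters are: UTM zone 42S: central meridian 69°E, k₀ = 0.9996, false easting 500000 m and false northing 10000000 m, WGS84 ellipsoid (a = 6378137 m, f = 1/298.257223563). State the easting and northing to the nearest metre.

E 393082 m, N 2228644 m

Zone 42 central meridian λ₀ = 6×42 − 183 = 69°; Δλ = -2.8055°.
Transverse Mercator on WGS84 with k₀ = 0.9996 gives E = 393082.344 m, N = 2228643.948 m.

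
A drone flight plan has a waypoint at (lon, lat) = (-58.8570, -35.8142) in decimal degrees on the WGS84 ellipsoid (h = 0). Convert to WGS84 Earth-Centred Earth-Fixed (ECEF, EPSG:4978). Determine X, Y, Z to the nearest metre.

X 2677983 m, Y -4431819 m, Z -3711493 m

WGS84: a = 6378137 m, e² = 0.006694380; N(φ) = a/√(1−e²sin²φ) = 6385459.661 m.
X = (N+h)·cosφ·cosλ = 2677982.559 m; Y = (N+h)·cosφ·sinλ = -4431818.971 m; Z = (N(1−e²)+h)·sinφ = -3711493.474 m.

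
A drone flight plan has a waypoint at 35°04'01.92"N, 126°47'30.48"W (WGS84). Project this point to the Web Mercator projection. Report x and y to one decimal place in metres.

x -14114398.6 m, y 4173017.1 m

Web Mercator is spherical with R = a = 6378137 m.
x = R·λ = 6378137 × -2.212934375 = -14114398.613 m.
y = R·ln tan(π/4 + φ/2) = 6378137 × 0.654268968 = 4173017.110 m.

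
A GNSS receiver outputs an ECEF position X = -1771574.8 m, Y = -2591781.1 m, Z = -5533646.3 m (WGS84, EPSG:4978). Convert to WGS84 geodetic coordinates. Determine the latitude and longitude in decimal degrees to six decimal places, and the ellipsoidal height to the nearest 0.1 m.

λ = atan2(Y, X) = -124.35399904°; p = √(X²+Y²) = 3139395.9 m.
Bowring's method on WGS84 (a = 6378137 m, b = 6356752.314 m) gives φ = -60.59739995°, h = 218.006 m.

lat -60.597400°, lon -124.353999°, h 218.0 m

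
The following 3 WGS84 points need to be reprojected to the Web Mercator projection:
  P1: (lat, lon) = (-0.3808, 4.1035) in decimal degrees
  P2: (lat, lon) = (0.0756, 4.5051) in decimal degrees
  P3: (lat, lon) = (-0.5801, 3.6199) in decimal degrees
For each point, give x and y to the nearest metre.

P1: x 456800 m, y -42391 m; P2: x 501505 m, y 8416 m; P3: x 402965 m, y -64578 m

Web Mercator: x = R·λ, y = R·ln tan(π/4+φ/2), R = 6378137 m.
P1 (-0.3808°, 4.1035°) → (456799.530, -42390.774) m.
P2 (0.0756°, 4.5051°) → (501505.438, 8415.756) m.
P3 (-0.5801°, 3.6199°) → (402965.425, -64577.540) m.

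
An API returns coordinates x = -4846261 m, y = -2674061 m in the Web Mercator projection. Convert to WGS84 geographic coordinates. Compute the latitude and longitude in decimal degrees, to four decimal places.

lat -23.3472°, lon -43.5347°

R = 6378137 m. λ = x/R = -43.53470327°.
φ = 2·arctan(exp(y/R)) − 90° = 2·arctan(0.65754) − 90° = -23.34720036°.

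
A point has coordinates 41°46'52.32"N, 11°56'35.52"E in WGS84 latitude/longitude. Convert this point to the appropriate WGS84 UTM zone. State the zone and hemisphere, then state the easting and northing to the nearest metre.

Zone 32N: E 744594 m, N 4629671 m

Longitude 11.9432° lies in the 6° band [6°, 12°), giving zone 32; latitude is north of the equator, so 32N.
Zone 32 central meridian λ₀ = 6×32 − 183 = 9°; Δλ = +2.9432°.
Transverse Mercator on WGS84 with k₀ = 0.9996 gives E = 744594.289 m, N = 4629671.304 m.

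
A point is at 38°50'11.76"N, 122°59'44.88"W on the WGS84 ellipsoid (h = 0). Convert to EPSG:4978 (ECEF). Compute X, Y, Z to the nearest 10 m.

WGS84: a = 6378137 m, e² = 0.006694380; N(φ) = a/√(1−e²sin²φ) = 6386549.178 m.
X = (N+h)·cosφ·cosλ = -2709122.432 m; Y = (N+h)·cosφ·sinλ = -4172352.271 m; Z = (N(1−e²)+h)·sinφ = 3978203.589 m.

X -2709120 m, Y -4172350 m, Z 3978200 m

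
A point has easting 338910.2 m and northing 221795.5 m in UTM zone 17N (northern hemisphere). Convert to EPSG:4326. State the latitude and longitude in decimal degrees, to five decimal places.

Zone 17N: λ₀ = -81°, k₀ = 0.9996, false easting 500000 m.
Meridian distance M = (N − FN)/k₀ = 221884.3 m.
Inverse transverse Mercator on WGS84 gives φ = 2.00600030°, λ = -82.44840020°.

lat 2.00600°, lon -82.44840°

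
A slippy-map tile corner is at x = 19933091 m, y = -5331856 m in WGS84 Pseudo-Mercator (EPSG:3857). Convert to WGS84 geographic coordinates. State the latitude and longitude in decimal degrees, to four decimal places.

R = 6378137 m. λ = x/R = 179.06200305°.
φ = 2·arctan(exp(y/R)) − 90° = 2·arctan(0.43346) − 90° = -43.13049725°.

lat -43.1305°, lon 179.0620°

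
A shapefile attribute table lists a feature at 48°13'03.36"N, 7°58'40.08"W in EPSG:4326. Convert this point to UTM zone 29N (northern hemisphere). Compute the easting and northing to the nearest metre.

Zone 29 central meridian λ₀ = 6×29 − 183 = -9°; Δλ = +1.0222°.
Transverse Mercator on WGS84 with k₀ = 0.9996 gives E = 575929.868 m, N = 5340991.113 m.

E 575930 m, N 5340991 m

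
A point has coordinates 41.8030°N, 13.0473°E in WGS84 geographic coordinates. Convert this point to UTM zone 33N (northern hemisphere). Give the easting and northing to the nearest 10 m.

Zone 33 central meridian λ₀ = 6×33 − 183 = 15°; Δλ = -1.9527°.
Transverse Mercator on WGS84 with k₀ = 0.9996 gives E = 337780.636 m, N = 4629746.902 m.

E 337780 m, N 4629750 m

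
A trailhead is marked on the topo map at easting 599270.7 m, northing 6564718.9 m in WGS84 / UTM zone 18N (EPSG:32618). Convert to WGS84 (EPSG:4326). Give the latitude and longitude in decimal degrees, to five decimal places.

lat 59.20990°, lon -73.26140°

Zone 18N: λ₀ = -75°, k₀ = 0.9996, false easting 500000 m.
Meridian distance M = (N − FN)/k₀ = 6567345.8 m.
Inverse transverse Mercator on WGS84 gives φ = 59.20990010°, λ = -73.26140070°.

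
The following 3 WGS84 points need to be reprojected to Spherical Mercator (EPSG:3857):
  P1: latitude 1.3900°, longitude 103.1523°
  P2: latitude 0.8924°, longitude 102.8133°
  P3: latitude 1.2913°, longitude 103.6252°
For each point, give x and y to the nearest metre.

P1: x 11482862 m, y 154749 m; P2: x 11445124 m, y 99346 m; P3: x 11535504 m, y 143759 m

Web Mercator: x = R·λ, y = R·ln tan(π/4+φ/2), R = 6378137 m.
P1 (1.3900°, 103.1523°) → (11482861.510, 154749.273) m.
P2 (0.8924°, 102.8133°) → (11445124.203, 99345.530) m.
P3 (1.2913°, 103.6252°) → (11535504.497, 143759.029) m.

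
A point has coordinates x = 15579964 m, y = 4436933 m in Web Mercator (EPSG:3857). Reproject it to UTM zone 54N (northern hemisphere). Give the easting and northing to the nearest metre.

Web Mercator inverse (R = 6378137 m) → φ = 36.98440308°, λ = 139.95719787°.
UTM 54N forward: E = 407195.191 m, N = 4093650.260 m.

E 407195 m, N 4093650 m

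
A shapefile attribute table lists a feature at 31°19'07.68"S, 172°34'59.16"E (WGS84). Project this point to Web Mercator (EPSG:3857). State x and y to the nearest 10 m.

Web Mercator is spherical with R = a = 6378137 m.
x = R·λ = 6378137 × 3.012143328 = 19211862.812 m.
y = R·ln tan(π/4 + φ/2) = 6378137 × -0.576064918 = -3674220.970 m.

x 19211860 m, y -3674220 m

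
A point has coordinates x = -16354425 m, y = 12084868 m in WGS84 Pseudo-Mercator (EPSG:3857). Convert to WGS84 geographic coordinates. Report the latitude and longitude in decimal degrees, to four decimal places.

R = 6378137 m. λ = x/R = -146.91429940°.
φ = 2·arctan(exp(y/R)) − 90° = 2·arctan(6.65077) − 90° = 72.89830012°.

lat 72.8983°, lon -146.9143°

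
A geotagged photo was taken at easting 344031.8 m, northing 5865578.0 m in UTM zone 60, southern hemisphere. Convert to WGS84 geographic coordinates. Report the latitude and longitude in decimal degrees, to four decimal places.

lat -37.3434°, lon 175.2392°

Zone 60S: λ₀ = 177°, k₀ = 0.9996, false easting 500000 m, false northing 10000000 m.
Meridian distance M = (N − FN)/k₀ = -4136076.4 m.
Inverse transverse Mercator on WGS84 gives φ = -37.34340032°, λ = 175.23920041°.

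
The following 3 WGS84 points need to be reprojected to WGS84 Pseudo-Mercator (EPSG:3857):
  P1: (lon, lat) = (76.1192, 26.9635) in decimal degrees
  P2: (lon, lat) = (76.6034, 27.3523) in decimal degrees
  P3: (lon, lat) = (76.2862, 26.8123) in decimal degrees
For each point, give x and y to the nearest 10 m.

Web Mercator: x = R·λ, y = R·ln tan(π/4+φ/2), R = 6378137 m.
P1 (26.9635°, 76.1192°) → (8473550.584, 3118912.296) m.
P2 (27.3523°, 76.6034°) → (8527451.481, 3167556.350) m.
P3 (26.8123°, 76.2862°) → (8492140.939, 3100040.623) m.

P1: x 8473550 m, y 3118910 m; P2: x 8527450 m, y 3167560 m; P3: x 8492140 m, y 3100040 m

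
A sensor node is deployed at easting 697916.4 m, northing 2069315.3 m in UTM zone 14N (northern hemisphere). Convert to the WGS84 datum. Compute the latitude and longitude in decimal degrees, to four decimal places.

Zone 14N: λ₀ = -99°, k₀ = 0.9996, false easting 500000 m.
Meridian distance M = (N − FN)/k₀ = 2070143.4 m.
Inverse transverse Mercator on WGS84 gives φ = 18.70580014°, λ = -97.12310007°.

lat 18.7058°, lon -97.1231°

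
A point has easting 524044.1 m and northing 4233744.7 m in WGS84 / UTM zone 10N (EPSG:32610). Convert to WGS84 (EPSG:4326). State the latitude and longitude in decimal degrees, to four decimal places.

lat 38.2514°, lon -122.7252°

Zone 10N: λ₀ = -123°, k₀ = 0.9996, false easting 500000 m.
Meridian distance M = (N − FN)/k₀ = 4235438.9 m.
Inverse transverse Mercator on WGS84 gives φ = 38.25140028°, λ = -122.72520035°.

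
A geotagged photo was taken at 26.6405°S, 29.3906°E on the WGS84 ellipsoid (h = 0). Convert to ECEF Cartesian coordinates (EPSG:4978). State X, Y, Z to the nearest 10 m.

X 4970610 m, Y 2799720 m, Z -2842670 m

WGS84: a = 6378137 m, e² = 0.006694380; N(φ) = a/√(1−e²sin²φ) = 6382433.617 m.
X = (N+h)·cosφ·cosλ = 4970610.977 m; Y = (N+h)·cosφ·sinλ = 2799721.045 m; Z = (N(1−e²)+h)·sinφ = -2842667.746 m.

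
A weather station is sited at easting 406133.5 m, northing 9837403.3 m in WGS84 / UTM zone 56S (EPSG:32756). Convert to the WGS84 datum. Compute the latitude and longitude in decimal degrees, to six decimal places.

lat -1.470900°, lon 152.156200°

Zone 56S: λ₀ = 153°, k₀ = 0.9996, false easting 500000 m, false northing 10000000 m.
Meridian distance M = (N − FN)/k₀ = -162661.8 m.
Inverse transverse Mercator on WGS84 gives φ = -1.47089958°, λ = 152.15619994°.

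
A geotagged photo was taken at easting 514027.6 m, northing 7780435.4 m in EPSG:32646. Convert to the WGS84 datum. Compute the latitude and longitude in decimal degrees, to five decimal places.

Zone 46N: λ₀ = 93°, k₀ = 0.9996, false easting 500000 m.
Meridian distance M = (N − FN)/k₀ = 7783548.8 m.
Inverse transverse Mercator on WGS84 gives φ = 70.13020016°, λ = 93.36980102°.

lat 70.13020°, lon 93.36980°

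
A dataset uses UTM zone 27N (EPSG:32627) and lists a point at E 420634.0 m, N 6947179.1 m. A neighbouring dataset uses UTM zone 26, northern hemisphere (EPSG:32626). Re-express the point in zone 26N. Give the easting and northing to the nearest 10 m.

UTM 27N → geographic: φ = 62.64670008°, λ = -22.54829931°.
UTM 26N (λ₀ = -27°) forward: E = 728077.987 m, N = 6954101.990 m.

E 728080 m, N 6954100 m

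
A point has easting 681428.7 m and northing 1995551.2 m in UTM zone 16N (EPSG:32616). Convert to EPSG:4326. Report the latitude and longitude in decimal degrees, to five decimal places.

Zone 16N: λ₀ = -87°, k₀ = 0.9996, false easting 500000 m.
Meridian distance M = (N − FN)/k₀ = 1996349.7 m.
Inverse transverse Mercator on WGS84 gives φ = 18.04090024°, λ = -85.28599976°.

lat 18.04090°, lon -85.28600°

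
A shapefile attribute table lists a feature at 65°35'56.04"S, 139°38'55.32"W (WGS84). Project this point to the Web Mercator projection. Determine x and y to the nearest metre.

x -15545622 m, y -9767922 m

Web Mercator is spherical with R = a = 6378137 m.
x = R·λ = 6378137 × -2.437329611 = -15545622.174 m.
y = R·ln tan(π/4 + φ/2) = 6378137 × -1.531469504 = -9767922.307 m.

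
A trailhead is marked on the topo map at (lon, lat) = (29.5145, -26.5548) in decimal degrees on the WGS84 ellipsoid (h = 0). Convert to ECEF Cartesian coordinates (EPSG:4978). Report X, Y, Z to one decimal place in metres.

X 4968244.7 m, Y 2812557.6 m, Z -2834177.3 m

WGS84: a = 6378137 m, e² = 0.006694380; N(φ) = a/√(1−e²sin²φ) = 6382407.998 m.
X = (N+h)·cosφ·cosλ = 4968244.653 m; Y = (N+h)·cosφ·sinλ = 2812557.614 m; Z = (N(1−e²)+h)·sinφ = -2834177.290 m.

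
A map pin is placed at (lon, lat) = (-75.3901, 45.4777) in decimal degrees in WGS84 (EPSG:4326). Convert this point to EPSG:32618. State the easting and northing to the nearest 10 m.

Zone 18 central meridian λ₀ = 6×18 − 183 = -75°; Δλ = -0.3901°.
Transverse Mercator on WGS84 with k₀ = 0.9996 gives E = 469510.710 m, N = 5036093.047 m.

E 469510 m, N 5036090 m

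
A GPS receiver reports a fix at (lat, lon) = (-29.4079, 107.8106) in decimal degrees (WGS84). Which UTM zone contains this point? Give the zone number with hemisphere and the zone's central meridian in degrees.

Zone 48S, central meridian 105°

UTM zone = ⌊(λ + 180)/6⌋ + 1; 107.8106° ∈ [102°, 108°) → zone 48.
Hemisphere: S (φ < 0).
Central meridian λ₀ = 6×48 − 183 = 105°.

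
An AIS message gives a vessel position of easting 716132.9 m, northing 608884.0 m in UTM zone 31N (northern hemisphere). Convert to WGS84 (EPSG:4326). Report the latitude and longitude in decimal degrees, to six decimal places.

Zone 31N: λ₀ = 3°, k₀ = 0.9996, false easting 500000 m.
Meridian distance M = (N − FN)/k₀ = 609127.7 m.
Inverse transverse Mercator on WGS84 gives φ = 5.50539989°, λ = 4.95090024°.

lat 5.505400°, lon 4.950900°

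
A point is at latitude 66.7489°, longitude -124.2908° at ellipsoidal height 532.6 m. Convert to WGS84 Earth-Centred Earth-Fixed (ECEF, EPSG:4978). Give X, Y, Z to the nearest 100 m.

WGS84: a = 6378137 m, e² = 0.006694380; N(φ) = a/√(1−e²sin²φ) = 6396235.650 m.
X = (N+h)·cosφ·cosλ = -1422679.763 m; Y = (N+h)·cosφ·sinλ = -2086290.065 m; Z = (N(1−e²)+h)·sinφ = 5837904.721 m.

X -1422700 m, Y -2086300 m, Z 5837900 m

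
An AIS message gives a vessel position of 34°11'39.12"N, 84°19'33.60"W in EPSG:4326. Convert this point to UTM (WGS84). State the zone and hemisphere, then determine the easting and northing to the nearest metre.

Longitude -84.3260° lies in the 6° band [-90°, -84°), giving zone 16; latitude is north of the equator, so 16N.
Zone 16 central meridian λ₀ = 6×16 − 183 = -87°; Δλ = +2.6740°.
Transverse Mercator on WGS84 with k₀ = 0.9996 gives E = 746407.946 m, N = 3786921.698 m.

Zone 16N: E 746408 m, N 3786922 m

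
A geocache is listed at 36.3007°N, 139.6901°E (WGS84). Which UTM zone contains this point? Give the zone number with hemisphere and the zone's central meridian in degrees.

Zone 54N, central meridian 141°

UTM zone = ⌊(λ + 180)/6⌋ + 1; 139.6901° ∈ [138°, 144°) → zone 54.
Hemisphere: N (φ ≥ 0).
Central meridian λ₀ = 6×54 − 183 = 141°.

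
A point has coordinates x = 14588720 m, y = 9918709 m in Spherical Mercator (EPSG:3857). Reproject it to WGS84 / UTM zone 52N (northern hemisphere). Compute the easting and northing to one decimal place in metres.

E 592595.1 m, N 7338425.6 m

Web Mercator inverse (R = 6378137 m) → φ = 66.15250062°, λ = 131.05270152°.
UTM 52N forward: E = 592595.075 m, N = 7338425.646 m.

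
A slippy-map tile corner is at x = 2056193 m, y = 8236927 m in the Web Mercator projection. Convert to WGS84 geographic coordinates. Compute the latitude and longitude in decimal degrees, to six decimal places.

R = 6378137 m. λ = x/R = 18.47109599°.
φ = 2·arctan(exp(y/R)) − 90° = 2·arctan(3.63799) − 90° = 59.26059997°.

lat 59.260600°, lon 18.471096°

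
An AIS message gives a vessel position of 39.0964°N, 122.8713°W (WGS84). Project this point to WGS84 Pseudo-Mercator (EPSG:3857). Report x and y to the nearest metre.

Web Mercator is spherical with R = a = 6378137 m.
x = R·λ = 6378137 × -2.144508741 = -13677970.549 m.
y = R·ln tan(π/4 + φ/2) = 6378137 × 0.742456530 = 4735489.467 m.

x -13677971 m, y 4735489 m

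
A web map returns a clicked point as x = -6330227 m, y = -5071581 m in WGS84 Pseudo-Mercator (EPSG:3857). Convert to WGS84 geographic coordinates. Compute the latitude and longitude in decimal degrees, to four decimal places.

lat -41.4004°, lon -56.8654°

R = 6378137 m. λ = x/R = -56.86539666°.
φ = 2·arctan(exp(y/R)) − 90° = 2·arctan(0.45151) − 90° = -41.40039883°.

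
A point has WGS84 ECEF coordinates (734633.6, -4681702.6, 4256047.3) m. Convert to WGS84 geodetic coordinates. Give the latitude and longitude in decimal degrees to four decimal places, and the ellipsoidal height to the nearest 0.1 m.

λ = atan2(Y, X) = -81.08210038°; p = √(X²+Y²) = 4738990.0 m.
Bowring's method on WGS84 (a = 6378137 m, b = 6356752.314 m) gives φ = 42.11810036°, h = 1049.704 m.

lat 42.1181°, lon -81.0821°, h 1049.7 m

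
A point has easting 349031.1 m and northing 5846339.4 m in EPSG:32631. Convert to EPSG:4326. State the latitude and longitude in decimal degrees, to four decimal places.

lat 52.7458°, lon 0.7634°

Zone 31N: λ₀ = 3°, k₀ = 0.9996, false easting 500000 m.
Meridian distance M = (N − FN)/k₀ = 5848678.9 m.
Inverse transverse Mercator on WGS84 gives φ = 52.74580018°, λ = 0.76340025°.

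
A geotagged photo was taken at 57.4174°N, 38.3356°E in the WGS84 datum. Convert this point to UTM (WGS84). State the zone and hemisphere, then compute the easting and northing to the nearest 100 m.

Longitude 38.3356° lies in the 6° band [36°, 42°), giving zone 37; latitude is north of the equator, so 37N.
Zone 37 central meridian λ₀ = 6×37 − 183 = 39°; Δλ = -0.6644°.
Transverse Mercator on WGS84 with k₀ = 0.9996 gives E = 460092.428 m, N = 6364045.467 m.

Zone 37N: E 460100 m, N 6364000 m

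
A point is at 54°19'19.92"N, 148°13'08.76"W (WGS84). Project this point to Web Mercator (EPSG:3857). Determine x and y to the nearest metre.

x -16499675 m, y 7231415 m

Web Mercator is spherical with R = a = 6378137 m.
x = R·λ = 6378137 × -2.586911309 = -16499674.738 m.
y = R·ln tan(π/4 + φ/2) = 6378137 × 1.133781670 = 7231414.819 m.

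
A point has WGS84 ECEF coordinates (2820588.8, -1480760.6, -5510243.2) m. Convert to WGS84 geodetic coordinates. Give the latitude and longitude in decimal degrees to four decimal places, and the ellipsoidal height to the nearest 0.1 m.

λ = atan2(Y, X) = -27.69870016°; p = √(X²+Y²) = 3185651.1 m.
Bowring's method on WGS84 (a = 6378137 m, b = 6356752.314 m) gives φ = -60.13279963°, h = 2748.088 m.

lat -60.1328°, lon -27.6987°, h 2748.1 m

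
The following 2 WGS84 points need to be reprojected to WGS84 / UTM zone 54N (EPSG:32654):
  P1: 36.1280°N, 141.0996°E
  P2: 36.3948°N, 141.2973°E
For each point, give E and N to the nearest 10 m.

P1: E 508960 m, N 3998150 m; P2: E 526660 m, N 4027780 m

UTM zone 54N: λ₀ = 141°, k₀ = 0.9996.
P1 (36.1280°, 141.0996°) → (508962.184, 3998150.269) m.
P2 (36.3948°, 141.2973°) → (526660.787, 4027780.032) m.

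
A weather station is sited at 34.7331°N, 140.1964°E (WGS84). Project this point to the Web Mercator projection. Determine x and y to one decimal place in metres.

x 15606591.9 m, y 4127669.4 m

Web Mercator is spherical with R = a = 6378137 m.
x = R·λ = 6378137 × 2.446888779 = 15606591.859 m.
y = R·ln tan(π/4 + φ/2) = 6378137 × 0.647159099 = 4127669.394 m.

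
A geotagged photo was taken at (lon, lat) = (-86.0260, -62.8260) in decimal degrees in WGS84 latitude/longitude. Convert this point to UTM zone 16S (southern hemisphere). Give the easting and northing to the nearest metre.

E 549628 m, N 3033422 m

Zone 16 central meridian λ₀ = 6×16 − 183 = -87°; Δλ = +0.9740°.
Transverse Mercator on WGS84 with k₀ = 0.9996 gives E = 549627.607 m, N = 3033421.839 m.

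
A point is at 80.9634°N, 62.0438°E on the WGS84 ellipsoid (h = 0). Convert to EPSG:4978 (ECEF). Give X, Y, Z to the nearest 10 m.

WGS84: a = 6378137 m, e² = 0.006694380; N(φ) = a/√(1−e²sin²φ) = 6399061.693 m.
X = (N+h)·cosφ·cosλ = 471173.683 m; Y = (N+h)·cosφ·sinλ = 887785.401 m; Z = (N(1−e²)+h)·sinφ = 6277331.827 m.

X 471170 m, Y 887790 m, Z 6277330 m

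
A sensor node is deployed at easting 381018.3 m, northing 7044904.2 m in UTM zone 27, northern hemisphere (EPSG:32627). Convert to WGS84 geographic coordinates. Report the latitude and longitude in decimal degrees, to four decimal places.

Zone 27N: λ₀ = -21°, k₀ = 0.9996, false easting 500000 m.
Meridian distance M = (N − FN)/k₀ = 7047723.3 m.
Inverse transverse Mercator on WGS84 gives φ = 63.51239975°, λ = -23.39139944°.

lat 63.5124°, lon -23.3914°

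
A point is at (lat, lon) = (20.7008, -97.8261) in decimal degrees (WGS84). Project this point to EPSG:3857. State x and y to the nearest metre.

x -10889952 m, y 2356238 m

Web Mercator is spherical with R = a = 6378137 m.
x = R·λ = 6378137 × -1.707387539 = -10889951.638 m.
y = R·ln tan(π/4 + φ/2) = 6378137 × 0.369424133 = 2356237.733 m.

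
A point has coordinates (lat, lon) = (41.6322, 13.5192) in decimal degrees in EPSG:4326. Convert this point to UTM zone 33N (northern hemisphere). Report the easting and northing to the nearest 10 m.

Zone 33 central meridian λ₀ = 6×33 − 183 = 15°; Δλ = -1.4808°.
Transverse Mercator on WGS84 with k₀ = 0.9996 gives E = 376658.366 m, N = 4610000.133 m.

E 376660 m, N 4610000 m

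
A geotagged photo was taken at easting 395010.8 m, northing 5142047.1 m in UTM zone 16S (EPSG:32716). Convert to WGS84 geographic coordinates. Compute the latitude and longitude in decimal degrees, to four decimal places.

lat -43.8672°, lon -88.3066°

Zone 16S: λ₀ = -87°, k₀ = 0.9996, false easting 500000 m, false northing 10000000 m.
Meridian distance M = (N − FN)/k₀ = -4859896.9 m.
Inverse transverse Mercator on WGS84 gives φ = -43.86720029°, λ = -88.30659949°.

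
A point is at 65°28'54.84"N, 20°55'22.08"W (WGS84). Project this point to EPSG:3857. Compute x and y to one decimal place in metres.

x -2329115.4 m, y 9736466.3 m

Web Mercator is spherical with R = a = 6378137 m.
x = R·λ = 6378137 × -0.365171749 = -2329115.442 m.
y = R·ln tan(π/4 + φ/2) = 6378137 × 1.526537656 = 9736466.307 m.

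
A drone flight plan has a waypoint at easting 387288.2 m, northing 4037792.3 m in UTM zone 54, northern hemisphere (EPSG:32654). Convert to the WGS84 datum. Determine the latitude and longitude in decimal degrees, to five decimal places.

lat 36.47880°, lon 139.74180°

Zone 54N: λ₀ = 141°, k₀ = 0.9996, false easting 500000 m.
Meridian distance M = (N − FN)/k₀ = 4039408.1 m.
Inverse transverse Mercator on WGS84 gives φ = 36.47879974°, λ = 139.74180025°.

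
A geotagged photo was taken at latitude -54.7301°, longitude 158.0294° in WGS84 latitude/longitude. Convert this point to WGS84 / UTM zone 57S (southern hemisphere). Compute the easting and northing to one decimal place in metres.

Zone 57 central meridian λ₀ = 6×57 − 183 = 159°; Δλ = -0.9706°.
Transverse Mercator on WGS84 with k₀ = 0.9996 gives E = 437497.063 m, N = 3934809.865 m.

E 437497.1 m, N 3934809.9 m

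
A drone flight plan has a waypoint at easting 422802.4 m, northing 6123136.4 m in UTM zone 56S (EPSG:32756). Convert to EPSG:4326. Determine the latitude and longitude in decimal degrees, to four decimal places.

Zone 56S: λ₀ = 153°, k₀ = 0.9996, false easting 500000 m, false northing 10000000 m.
Meridian distance M = (N − FN)/k₀ = -3878415.0 m.
Inverse transverse Mercator on WGS84 gives φ = -35.03150010°, λ = 152.15370037°.

lat -35.0315°, lon 152.1537°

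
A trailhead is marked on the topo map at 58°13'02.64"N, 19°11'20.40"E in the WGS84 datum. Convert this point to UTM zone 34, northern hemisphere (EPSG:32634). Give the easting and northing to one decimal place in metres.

Zone 34 central meridian λ₀ = 6×34 − 183 = 21°; Δλ = -1.8110°.
Transverse Mercator on WGS84 with k₀ = 0.9996 gives E = 393610.666 m, N = 6454343.831 m.

E 393610.7 m, N 6454343.8 m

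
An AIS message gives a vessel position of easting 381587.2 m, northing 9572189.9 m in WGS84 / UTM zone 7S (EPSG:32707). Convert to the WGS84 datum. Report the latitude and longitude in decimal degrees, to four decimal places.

Zone 7S: λ₀ = -141°, k₀ = 0.9996, false easting 500000 m, false northing 10000000 m.
Meridian distance M = (N − FN)/k₀ = -427981.3 m.
Inverse transverse Mercator on WGS84 gives φ = -3.86980016°, λ = -142.06650004°.

lat -3.8698°, lon -142.0665°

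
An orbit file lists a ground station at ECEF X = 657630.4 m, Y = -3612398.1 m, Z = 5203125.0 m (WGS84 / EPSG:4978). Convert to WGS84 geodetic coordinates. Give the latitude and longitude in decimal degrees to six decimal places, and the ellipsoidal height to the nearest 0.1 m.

λ = atan2(Y, X) = -79.68239934°; p = √(X²+Y²) = 3671770.4 m.
Bowring's method on WGS84 (a = 6378137 m, b = 6356752.314 m) gives φ = 54.97089974°, h = 4396.685 m.

lat 54.970900°, lon -79.682399°, h 4396.7 m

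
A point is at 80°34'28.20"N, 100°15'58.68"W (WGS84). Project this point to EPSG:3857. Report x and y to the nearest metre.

x -11161593 m, y 15917895 m

Web Mercator is spherical with R = a = 6378137 m.
x = R·λ = 6378137 × -1.749977064 = -11161593.460 m.
y = R·ln tan(π/4 + φ/2) = 6378137 × 2.495696611 = 15917894.894 m.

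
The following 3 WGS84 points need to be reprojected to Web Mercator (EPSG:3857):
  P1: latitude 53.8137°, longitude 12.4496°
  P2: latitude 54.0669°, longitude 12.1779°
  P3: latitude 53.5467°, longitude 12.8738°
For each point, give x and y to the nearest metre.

P1: x 1385883 m, y 7134952 m; P2: x 1355638 m, y 7182837 m; P3: x 1433105 m, y 7084770 m

Web Mercator: x = R·λ, y = R·ln tan(π/4+φ/2), R = 6378137 m.
P1 (53.8137°, 12.4496°) → (1385883.133, 7134951.960) m.
P2 (54.0669°, 12.1779°) → (1355637.627, 7182836.548) m.
P3 (53.5467°, 12.8738°) → (1433104.861, 7084769.874) m.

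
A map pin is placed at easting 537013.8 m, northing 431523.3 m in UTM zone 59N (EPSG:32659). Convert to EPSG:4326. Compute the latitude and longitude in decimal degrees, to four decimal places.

Zone 59N: λ₀ = 171°, k₀ = 0.9996, false easting 500000 m.
Meridian distance M = (N − FN)/k₀ = 431696.0 m.
Inverse transverse Mercator on WGS84 gives φ = 3.90399971°, λ = 171.33340029°.

lat 3.9040°, lon 171.3334°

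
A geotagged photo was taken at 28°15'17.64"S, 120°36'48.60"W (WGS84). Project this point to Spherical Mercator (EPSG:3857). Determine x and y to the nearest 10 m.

Web Mercator is spherical with R = a = 6378137 m.
x = R·λ = 6378137 × -2.105102697 = -13426633.403 m.
y = R·ln tan(π/4 + φ/2) = 6378137 × -0.514436900 = -3281149.024 m.

x -13426630 m, y -3281150 m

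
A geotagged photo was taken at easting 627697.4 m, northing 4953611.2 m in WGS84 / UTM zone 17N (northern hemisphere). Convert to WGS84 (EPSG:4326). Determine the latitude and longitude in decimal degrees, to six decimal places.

lat 44.724500°, lon -79.387500°

Zone 17N: λ₀ = -81°, k₀ = 0.9996, false easting 500000 m.
Meridian distance M = (N − FN)/k₀ = 4955593.4 m.
Inverse transverse Mercator on WGS84 gives φ = 44.72449961°, λ = -79.38750022°.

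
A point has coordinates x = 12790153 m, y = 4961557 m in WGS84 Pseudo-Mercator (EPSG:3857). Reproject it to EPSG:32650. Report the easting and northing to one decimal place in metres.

Web Mercator inverse (R = 6378137 m) → φ = 40.65479790°, λ = 114.89589926°.
UTM 50N forward: E = 322115.764 m, N = 4502565.995 m.

E 322115.8 m, N 4502566.0 m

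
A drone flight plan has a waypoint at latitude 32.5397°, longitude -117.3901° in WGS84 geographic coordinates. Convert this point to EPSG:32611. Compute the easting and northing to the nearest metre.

Zone 11 central meridian λ₀ = 6×11 − 183 = -117°; Δλ = -0.3901°.
Transverse Mercator on WGS84 with k₀ = 0.9996 gives E = 463370.318 m, N = 3600326.995 m.

E 463370 m, N 3600327 m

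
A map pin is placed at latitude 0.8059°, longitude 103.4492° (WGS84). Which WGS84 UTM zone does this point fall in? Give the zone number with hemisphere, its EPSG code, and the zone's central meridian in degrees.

UTM zone = ⌊(λ + 180)/6⌋ + 1; 103.4492° ∈ [102°, 108°) → zone 48.
Hemisphere: N (φ ≥ 0).
Central meridian λ₀ = 6×48 − 183 = 105°.
EPSG code: 32648.

Zone 48N (EPSG:32648), central meridian 105°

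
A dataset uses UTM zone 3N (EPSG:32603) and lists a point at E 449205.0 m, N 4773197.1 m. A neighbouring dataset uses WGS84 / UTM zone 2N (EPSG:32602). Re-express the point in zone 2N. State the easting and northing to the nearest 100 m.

E 937400 m, N 4787100 m

UTM 3N → geographic: φ = 43.10979964°, λ = -165.62429963°.
UTM 2N (λ₀ = -171°) forward: E = 937426.183 m, N = 4787053.060 m.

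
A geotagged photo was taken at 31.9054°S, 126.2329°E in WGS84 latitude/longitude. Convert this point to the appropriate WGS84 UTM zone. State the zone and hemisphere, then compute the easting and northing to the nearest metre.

Zone 52S: E 238319 m, N 6466709 m

Longitude 126.2329° lies in the 6° band [126°, 132°), giving zone 52; latitude is south of the equator, so 52S.
Zone 52 central meridian λ₀ = 6×52 − 183 = 129°; Δλ = -2.7671°.
Transverse Mercator on WGS84 with k₀ = 0.9996 gives E = 238319.387 m, N = 6466708.651 m.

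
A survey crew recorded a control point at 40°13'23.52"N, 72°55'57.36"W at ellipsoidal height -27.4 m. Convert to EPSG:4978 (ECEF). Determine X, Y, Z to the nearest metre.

WGS84: a = 6378137 m, e² = 0.006694380; N(φ) = a/√(1−e²sin²φ) = 6387058.466 m.
X = (N+h)·cosφ·cosλ = 1431299.809 m; Y = (N+h)·cosφ·sinλ = -4661949.347 m; Z = (N(1−e²)+h)·sinφ = 4096921.994 m.

X 1431300 m, Y -4661949 m, Z 4096922 m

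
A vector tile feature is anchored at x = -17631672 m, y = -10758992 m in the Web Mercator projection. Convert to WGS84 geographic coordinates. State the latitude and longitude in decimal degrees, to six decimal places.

lat -69.026400°, lon -158.388004°

R = 6378137 m. λ = x/R = -158.38800442°.
φ = 2·arctan(exp(y/R)) − 90° = 2·arctan(0.18510) − 90° = -69.02639978°.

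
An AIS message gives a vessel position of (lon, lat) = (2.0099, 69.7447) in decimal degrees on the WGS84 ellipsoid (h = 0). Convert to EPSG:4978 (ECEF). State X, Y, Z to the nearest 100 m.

X 2213300 m, Y 77700 m, Z 5961200 m

WGS84: a = 6378137 m, e² = 0.006694380; N(φ) = a/√(1−e²sin²φ) = 6397010.470 m.
X = (N+h)·cosφ·cosλ = 2213307.088 m; Y = (N+h)·cosφ·sinλ = 77673.287 m; Z = (N(1−e²)+h)·sinφ = 5961239.210 m.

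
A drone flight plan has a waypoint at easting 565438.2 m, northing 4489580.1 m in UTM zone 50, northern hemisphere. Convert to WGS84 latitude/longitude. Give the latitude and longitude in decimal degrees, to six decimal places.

lat 40.554400°, lon 117.772900°

Zone 50N: λ₀ = 117°, k₀ = 0.9996, false easting 500000 m.
Meridian distance M = (N − FN)/k₀ = 4491376.7 m.
Inverse transverse Mercator on WGS84 gives φ = 40.55439977°, λ = 117.77290026°.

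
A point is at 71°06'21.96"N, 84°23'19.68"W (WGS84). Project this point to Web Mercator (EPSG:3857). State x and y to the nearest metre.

x -9394118 m, y 11438648 m

Web Mercator is spherical with R = a = 6378137 m.
x = R·λ = 6378137 × -1.472862412 = -9394118.245 m.
y = R·ln tan(π/4 + φ/2) = 6378137 × 1.793415255 = 11438648.195 m.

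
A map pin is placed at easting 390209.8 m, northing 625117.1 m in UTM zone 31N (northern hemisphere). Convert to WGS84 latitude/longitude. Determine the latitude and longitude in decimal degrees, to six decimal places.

Zone 31N: λ₀ = 3°, k₀ = 0.9996, false easting 500000 m.
Meridian distance M = (N − FN)/k₀ = 625367.2 m.
Inverse transverse Mercator on WGS84 gives φ = 5.65459969°, λ = 2.00859966°.

lat 5.654600°, lon 2.008600°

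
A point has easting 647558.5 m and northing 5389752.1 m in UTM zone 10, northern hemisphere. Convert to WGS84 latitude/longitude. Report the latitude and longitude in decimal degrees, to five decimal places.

Zone 10N: λ₀ = -123°, k₀ = 0.9996, false easting 500000 m.
Meridian distance M = (N − FN)/k₀ = 5391908.9 m.
Inverse transverse Mercator on WGS84 gives φ = 48.64340036°, λ = -120.99679940°.

lat 48.64340°, lon -120.99680°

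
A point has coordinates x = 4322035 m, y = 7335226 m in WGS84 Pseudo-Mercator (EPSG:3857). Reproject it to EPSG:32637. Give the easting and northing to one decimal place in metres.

Web Mercator inverse (R = 6378137 m) → φ = 54.86250120°, λ = 38.82550099°.
UTM 37N forward: E = 488799.421 m, N = 6079504.814 m.

E 488799.4 m, N 6079504.8 m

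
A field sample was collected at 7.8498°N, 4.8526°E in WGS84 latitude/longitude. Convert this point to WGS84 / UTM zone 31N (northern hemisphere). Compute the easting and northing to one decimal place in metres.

E 704263.5 m, N 868144.2 m

Zone 31 central meridian λ₀ = 6×31 − 183 = 3°; Δλ = +1.8526°.
Transverse Mercator on WGS84 with k₀ = 0.9996 gives E = 704263.538 m, N = 868144.207 m.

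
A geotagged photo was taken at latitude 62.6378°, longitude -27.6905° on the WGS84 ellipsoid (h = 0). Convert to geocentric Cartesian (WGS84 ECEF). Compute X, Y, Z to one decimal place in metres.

X 2602620.6 m, Y -1365856.0 m, Z 5641536.8 m

WGS84: a = 6378137 m, e² = 0.006694380; N(φ) = a/√(1−e²sin²φ) = 6395042.982 m.
X = (N+h)·cosφ·cosλ = 2602620.642 m; Y = (N+h)·cosφ·sinλ = -1365855.956 m; Z = (N(1−e²)+h)·sinφ = 5641536.790 m.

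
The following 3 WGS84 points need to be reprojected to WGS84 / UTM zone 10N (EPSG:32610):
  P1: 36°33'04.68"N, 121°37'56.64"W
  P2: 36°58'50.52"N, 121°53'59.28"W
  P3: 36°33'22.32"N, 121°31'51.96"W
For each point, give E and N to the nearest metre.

P1: E 622398 m, N 4045969 m; P2: E 597918 m, N 4093297 m; P3: E 631457 m, N 4046646 m

UTM zone 10N: λ₀ = -123°, k₀ = 0.9996.
P1 (36.5513°, -121.6324°) → (622398.348, 4045968.550) m.
P2 (36.9807°, -121.8998°) → (597917.884, 4093296.925) m.
P3 (36.5562°, -121.5311°) → (631456.822, 4046645.820) m.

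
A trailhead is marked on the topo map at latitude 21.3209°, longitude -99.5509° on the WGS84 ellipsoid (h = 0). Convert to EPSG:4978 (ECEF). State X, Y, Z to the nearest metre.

WGS84: a = 6378137 m, e² = 0.006694380; N(φ) = a/√(1−e²sin²φ) = 6380961.158 m.
X = (N+h)·cosφ·cosλ = -986290.410 m; Y = (N+h)·cosφ·sinλ = -5861844.082 m; Z = (N(1−e²)+h)·sinφ = 2304529.083 m.

X -986290 m, Y -5861844 m, Z 2304529 m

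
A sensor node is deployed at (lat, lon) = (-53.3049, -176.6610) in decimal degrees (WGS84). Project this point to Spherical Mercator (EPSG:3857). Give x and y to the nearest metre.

Web Mercator is spherical with R = a = 6378137 m.
x = R·λ = 6378137 × -3.083316110 = -19665812.563 m.
y = R·ln tan(π/4 + φ/2) = 6378137 × -1.103707324 = -7039596.518 m.

x -19665813 m, y -7039597 m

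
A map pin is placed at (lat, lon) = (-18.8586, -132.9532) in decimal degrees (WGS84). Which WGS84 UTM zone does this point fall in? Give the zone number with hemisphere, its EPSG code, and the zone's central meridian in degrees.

Zone 8S (EPSG:32708), central meridian -135°

UTM zone = ⌊(λ + 180)/6⌋ + 1; -132.9532° ∈ [-138°, -132°) → zone 8.
Hemisphere: S (φ < 0).
Central meridian λ₀ = 6×8 − 183 = -135°.
EPSG code: 32708.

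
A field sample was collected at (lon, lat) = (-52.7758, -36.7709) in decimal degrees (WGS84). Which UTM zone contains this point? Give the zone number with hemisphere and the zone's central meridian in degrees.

Zone 22S, central meridian -51°

UTM zone = ⌊(λ + 180)/6⌋ + 1; -52.7758° ∈ [-54°, -48°) → zone 22.
Hemisphere: S (φ < 0).
Central meridian λ₀ = 6×22 − 183 = -51°.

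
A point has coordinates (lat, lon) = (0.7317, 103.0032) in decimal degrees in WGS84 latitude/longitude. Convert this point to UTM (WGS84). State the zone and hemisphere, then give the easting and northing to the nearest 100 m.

Longitude 103.0032° lies in the 6° band [102°, 108°), giving zone 48; latitude is north of the equator, so 48N.
Zone 48 central meridian λ₀ = 6×48 − 183 = 105°; Δλ = -1.9968°.
Transverse Mercator on WGS84 with k₀ = 0.9996 gives E = 277778.874 m, N = 80924.344 m.

Zone 48N: E 277800 m, N 80900 m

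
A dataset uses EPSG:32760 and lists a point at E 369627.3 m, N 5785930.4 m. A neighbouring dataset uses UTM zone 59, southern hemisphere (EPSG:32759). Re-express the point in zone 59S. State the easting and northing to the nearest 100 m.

E 896000 m, N 5777300 m

UTM 60S → geographic: φ = -38.06500005°, λ = 175.51379971°.
UTM 59S (λ₀ = 171°) forward: E = 896048.466 m, N = 5777343.247 m.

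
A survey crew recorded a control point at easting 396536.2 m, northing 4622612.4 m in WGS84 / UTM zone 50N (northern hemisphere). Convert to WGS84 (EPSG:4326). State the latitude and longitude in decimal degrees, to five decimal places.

Zone 50N: λ₀ = 117°, k₀ = 0.9996, false easting 500000 m.
Meridian distance M = (N − FN)/k₀ = 4624462.2 m.
Inverse transverse Mercator on WGS84 gives φ = 41.74860015°, λ = 115.75560042°.

lat 41.74860°, lon 115.75560°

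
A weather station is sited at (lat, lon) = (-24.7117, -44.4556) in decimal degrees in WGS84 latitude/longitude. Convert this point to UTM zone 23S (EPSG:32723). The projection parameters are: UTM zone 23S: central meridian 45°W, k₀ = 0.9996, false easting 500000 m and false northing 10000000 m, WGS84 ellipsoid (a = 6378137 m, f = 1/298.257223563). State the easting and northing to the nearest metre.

E 555063 m, N 7266865 m

Zone 23 central meridian λ₀ = 6×23 − 183 = -45°; Δλ = +0.5444°.
Transverse Mercator on WGS84 with k₀ = 0.9996 gives E = 555063.283 m, N = 7266865.322 m.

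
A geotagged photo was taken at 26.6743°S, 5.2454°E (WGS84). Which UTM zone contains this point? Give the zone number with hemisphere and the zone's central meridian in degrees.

Zone 31S, central meridian 3°

UTM zone = ⌊(λ + 180)/6⌋ + 1; 5.2454° ∈ [0°, 6°) → zone 31.
Hemisphere: S (φ < 0).
Central meridian λ₀ = 6×31 − 183 = 3°.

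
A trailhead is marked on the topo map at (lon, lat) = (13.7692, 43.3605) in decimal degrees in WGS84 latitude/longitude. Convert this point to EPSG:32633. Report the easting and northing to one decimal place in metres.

E 400267.6 m, N 4801584.5 m

Zone 33 central meridian λ₀ = 6×33 − 183 = 15°; Δλ = -1.2308°.
Transverse Mercator on WGS84 with k₀ = 0.9996 gives E = 400267.558 m, N = 4801584.505 m.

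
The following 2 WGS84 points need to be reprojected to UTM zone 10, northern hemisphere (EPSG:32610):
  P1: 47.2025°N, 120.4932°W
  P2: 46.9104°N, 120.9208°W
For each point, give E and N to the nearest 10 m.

P1: E 689860 m, N 5230720 m; P2: E 658330 m, N 5197310 m

UTM zone 10N: λ₀ = -123°, k₀ = 0.9996.
P1 (47.2025°, -120.4932°) → (689855.075, 5230716.036) m.
P2 (46.9104°, -120.9208°) → (658334.167, 5197305.742) m.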